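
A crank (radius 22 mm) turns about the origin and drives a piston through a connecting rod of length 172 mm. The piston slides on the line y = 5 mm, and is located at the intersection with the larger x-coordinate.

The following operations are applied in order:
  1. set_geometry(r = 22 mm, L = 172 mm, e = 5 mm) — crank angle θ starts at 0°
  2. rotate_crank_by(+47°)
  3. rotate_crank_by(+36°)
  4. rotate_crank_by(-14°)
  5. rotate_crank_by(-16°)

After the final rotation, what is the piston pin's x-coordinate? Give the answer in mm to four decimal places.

184.7800

set_geometry: r = 22 mm, L = 172 mm, e = 5 mm; θ ← 0°
rotate_crank_by(+47°): θ ← 0° +47° = 47°
rotate_crank_by(+36°): θ ← 47° +36° = 83°
rotate_crank_by(-14°): θ ← 83° -14° = 69°
rotate_crank_by(-16°): θ ← 69° -16° = 53°
crank pin P = (r cos θ, r sin θ) = (13.239931, 17.569981)
h = r sin θ − e = 17.569981 − 5 = 12.569981
x = r cos θ + √(L² − h²) = 13.239931 + √(29584.0 − 158.0044) = 13.239931 + 171.540070 = 184.780000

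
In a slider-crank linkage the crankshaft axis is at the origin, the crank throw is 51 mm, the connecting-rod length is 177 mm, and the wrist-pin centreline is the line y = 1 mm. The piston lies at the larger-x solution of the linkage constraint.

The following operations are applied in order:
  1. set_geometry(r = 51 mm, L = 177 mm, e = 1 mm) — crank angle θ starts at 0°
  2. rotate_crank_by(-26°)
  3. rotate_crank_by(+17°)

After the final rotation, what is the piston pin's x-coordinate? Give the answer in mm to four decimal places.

set_geometry: r = 51 mm, L = 177 mm, e = 1 mm; θ ← 0°
rotate_crank_by(-26°): θ ← 0° -26° = -26°
rotate_crank_by(+17°): θ ← -26° +17° = -9°
crank pin P = (r cos θ, r sin θ) = (50.372105, -7.978158)
h = r sin θ − e = -7.978158 − 1 = -8.978158
x = r cos θ + √(L² − h²) = 50.372105 + √(31329.0 − 80.6073) = 50.372105 + 176.772149 = 227.144254

227.1443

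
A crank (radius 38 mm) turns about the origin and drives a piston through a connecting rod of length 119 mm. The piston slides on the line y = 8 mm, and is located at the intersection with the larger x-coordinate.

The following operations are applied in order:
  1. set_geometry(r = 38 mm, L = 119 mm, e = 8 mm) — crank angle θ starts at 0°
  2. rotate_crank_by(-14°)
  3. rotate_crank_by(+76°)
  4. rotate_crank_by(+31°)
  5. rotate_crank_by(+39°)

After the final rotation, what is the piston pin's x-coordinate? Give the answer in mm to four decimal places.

set_geometry: r = 38 mm, L = 119 mm, e = 8 mm; θ ← 0°
rotate_crank_by(-14°): θ ← 0° -14° = -14°
rotate_crank_by(+76°): θ ← -14° +76° = 62°
rotate_crank_by(+31°): θ ← 62° +31° = 93°
rotate_crank_by(+39°): θ ← 93° +39° = 132°
crank pin P = (r cos θ, r sin θ) = (-25.426963, 28.239503)
h = r sin θ − e = 28.239503 − 8 = 20.239503
x = r cos θ + √(L² − h²) = -25.426963 + √(14161.0 − 409.6375) = -25.426963 + 117.266204 = 91.839241

91.8392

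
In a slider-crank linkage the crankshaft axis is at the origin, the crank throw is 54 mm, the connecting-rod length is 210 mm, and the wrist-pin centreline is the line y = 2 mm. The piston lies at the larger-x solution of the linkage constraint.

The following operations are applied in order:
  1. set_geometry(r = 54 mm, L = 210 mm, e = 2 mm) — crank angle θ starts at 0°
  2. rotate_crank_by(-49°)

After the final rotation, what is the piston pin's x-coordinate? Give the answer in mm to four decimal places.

241.0289

set_geometry: r = 54 mm, L = 210 mm, e = 2 mm; θ ← 0°
rotate_crank_by(-49°): θ ← 0° -49° = -49°
crank pin P = (r cos θ, r sin θ) = (35.427188, -40.754317)
h = r sin θ − e = -40.754317 − 2 = -42.754317
x = r cos θ + √(L² − h²) = 35.427188 + √(44100.0 − 1827.9317) = 35.427188 + 205.601723 = 241.028910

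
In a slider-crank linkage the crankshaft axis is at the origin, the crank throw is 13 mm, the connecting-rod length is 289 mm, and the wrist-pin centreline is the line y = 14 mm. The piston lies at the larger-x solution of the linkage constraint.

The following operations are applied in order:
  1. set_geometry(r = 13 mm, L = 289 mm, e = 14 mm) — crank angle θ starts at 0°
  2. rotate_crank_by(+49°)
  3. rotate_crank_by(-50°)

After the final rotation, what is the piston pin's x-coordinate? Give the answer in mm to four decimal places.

set_geometry: r = 13 mm, L = 289 mm, e = 14 mm; θ ← 0°
rotate_crank_by(+49°): θ ← 0° +49° = 49°
rotate_crank_by(-50°): θ ← 49° -50° = -1°
crank pin P = (r cos θ, r sin θ) = (12.998020, -0.226881)
h = r sin θ − e = -0.226881 − 14 = -14.226881
x = r cos θ + √(L² − h²) = 12.998020 + √(83521.0 − 202.4042) = 12.998020 + 288.649607 = 301.647627

301.6476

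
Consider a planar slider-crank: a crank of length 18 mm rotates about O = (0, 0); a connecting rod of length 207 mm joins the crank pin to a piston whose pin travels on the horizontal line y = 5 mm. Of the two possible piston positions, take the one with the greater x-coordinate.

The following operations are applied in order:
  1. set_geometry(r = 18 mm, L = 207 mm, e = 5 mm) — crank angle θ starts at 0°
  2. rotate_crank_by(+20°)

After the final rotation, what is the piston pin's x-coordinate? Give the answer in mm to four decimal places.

set_geometry: r = 18 mm, L = 207 mm, e = 5 mm; θ ← 0°
rotate_crank_by(+20°): θ ← 0° +20° = 20°
crank pin P = (r cos θ, r sin θ) = (16.914467, 6.156363)
h = r sin θ − e = 6.156363 − 5 = 1.156363
x = r cos θ + √(L² − h²) = 16.914467 + √(42849.0 − 1.3372) = 16.914467 + 206.996770 = 223.911237

223.9112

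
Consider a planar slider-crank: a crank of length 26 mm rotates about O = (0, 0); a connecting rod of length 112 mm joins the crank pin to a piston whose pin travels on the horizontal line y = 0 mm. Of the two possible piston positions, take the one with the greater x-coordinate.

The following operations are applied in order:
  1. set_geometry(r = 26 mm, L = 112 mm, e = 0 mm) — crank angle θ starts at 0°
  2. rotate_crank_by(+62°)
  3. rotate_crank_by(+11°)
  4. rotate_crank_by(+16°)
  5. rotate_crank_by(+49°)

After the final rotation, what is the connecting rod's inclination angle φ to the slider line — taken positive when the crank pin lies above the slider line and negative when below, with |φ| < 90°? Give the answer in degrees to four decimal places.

8.9362

set_geometry: r = 26 mm, L = 112 mm, e = 0 mm; θ ← 0°
rotate_crank_by(+62°): θ ← 0° +62° = 62°
rotate_crank_by(+11°): θ ← 62° +11° = 73°
rotate_crank_by(+16°): θ ← 73° +16° = 89°
rotate_crank_by(+49°): θ ← 89° +49° = 138°
crank pin P = (r cos θ, r sin θ) = (-19.321765, 17.397396)
h = r sin θ − e = 17.397396 − 0 = 17.397396
sin φ = h / L = 17.397396 / 112 = 0.15533389
φ = arcsin(0.15533389) = 8.936161°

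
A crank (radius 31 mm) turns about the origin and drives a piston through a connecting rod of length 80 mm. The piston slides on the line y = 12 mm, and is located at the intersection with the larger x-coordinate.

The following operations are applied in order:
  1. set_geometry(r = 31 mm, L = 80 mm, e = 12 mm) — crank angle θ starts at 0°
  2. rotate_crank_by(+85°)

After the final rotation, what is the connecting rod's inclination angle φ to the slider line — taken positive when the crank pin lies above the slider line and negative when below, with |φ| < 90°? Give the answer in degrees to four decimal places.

13.6521

set_geometry: r = 31 mm, L = 80 mm, e = 12 mm; θ ← 0°
rotate_crank_by(+85°): θ ← 0° +85° = 85°
crank pin P = (r cos θ, r sin θ) = (2.701828, 30.882036)
h = r sin θ − e = 30.882036 − 12 = 18.882036
sin φ = h / L = 18.882036 / 80 = 0.23602545
φ = arcsin(0.23602545) = 13.652077°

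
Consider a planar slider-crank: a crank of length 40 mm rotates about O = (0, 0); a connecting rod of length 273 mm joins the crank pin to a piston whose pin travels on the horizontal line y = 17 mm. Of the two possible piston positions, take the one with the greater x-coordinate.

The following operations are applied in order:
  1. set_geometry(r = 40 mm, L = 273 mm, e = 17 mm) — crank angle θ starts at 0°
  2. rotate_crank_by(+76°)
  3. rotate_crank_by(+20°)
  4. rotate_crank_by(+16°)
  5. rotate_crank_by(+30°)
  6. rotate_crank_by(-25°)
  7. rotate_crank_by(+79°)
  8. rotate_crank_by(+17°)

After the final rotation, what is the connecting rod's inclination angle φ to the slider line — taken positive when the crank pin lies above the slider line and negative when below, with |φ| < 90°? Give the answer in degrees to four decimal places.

-8.1677

set_geometry: r = 40 mm, L = 273 mm, e = 17 mm; θ ← 0°
rotate_crank_by(+76°): θ ← 0° +76° = 76°
rotate_crank_by(+20°): θ ← 76° +20° = 96°
rotate_crank_by(+16°): θ ← 96° +16° = 112°
rotate_crank_by(+30°): θ ← 112° +30° = 142°
rotate_crank_by(-25°): θ ← 142° -25° = 117°
rotate_crank_by(+79°): θ ← 117° +79° = 196°
rotate_crank_by(+17°): θ ← 196° +17° = 213°
crank pin P = (r cos θ, r sin θ) = (-33.546823, -21.785561)
h = r sin θ − e = -21.785561 − 17 = -38.785561
sin φ = h / L = -38.785561 / 273 = -0.14207165
φ = arcsin(-0.14207165) = -8.167742°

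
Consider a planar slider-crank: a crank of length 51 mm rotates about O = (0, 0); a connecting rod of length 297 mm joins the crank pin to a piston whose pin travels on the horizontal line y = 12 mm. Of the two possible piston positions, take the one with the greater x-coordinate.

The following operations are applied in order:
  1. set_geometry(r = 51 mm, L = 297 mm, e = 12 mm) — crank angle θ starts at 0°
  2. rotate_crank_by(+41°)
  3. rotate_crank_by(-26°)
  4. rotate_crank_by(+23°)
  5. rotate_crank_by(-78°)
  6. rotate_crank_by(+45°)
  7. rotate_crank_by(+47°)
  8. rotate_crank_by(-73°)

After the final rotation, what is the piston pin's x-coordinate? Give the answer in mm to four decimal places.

set_geometry: r = 51 mm, L = 297 mm, e = 12 mm; θ ← 0°
rotate_crank_by(+41°): θ ← 0° +41° = 41°
rotate_crank_by(-26°): θ ← 41° -26° = 15°
rotate_crank_by(+23°): θ ← 15° +23° = 38°
rotate_crank_by(-78°): θ ← 38° -78° = -40°
rotate_crank_by(+45°): θ ← -40° +45° = 5°
rotate_crank_by(+47°): θ ← 5° +47° = 52°
rotate_crank_by(-73°): θ ← 52° -73° = -21°
crank pin P = (r cos θ, r sin θ) = (47.612602, -18.276765)
h = r sin θ − e = -18.276765 − 12 = -30.276765
x = r cos θ + √(L² − h²) = 47.612602 + √(88209.0 − 916.6825) = 47.612602 + 295.452733 = 343.065335

343.0653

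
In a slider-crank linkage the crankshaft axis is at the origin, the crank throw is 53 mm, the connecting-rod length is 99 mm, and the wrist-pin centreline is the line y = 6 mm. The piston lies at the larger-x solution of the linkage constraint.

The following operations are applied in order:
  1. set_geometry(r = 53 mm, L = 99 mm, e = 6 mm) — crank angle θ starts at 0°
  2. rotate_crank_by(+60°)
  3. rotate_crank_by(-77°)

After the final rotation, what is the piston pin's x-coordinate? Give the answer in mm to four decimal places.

147.3223

set_geometry: r = 53 mm, L = 99 mm, e = 6 mm; θ ← 0°
rotate_crank_by(+60°): θ ← 0° +60° = 60°
rotate_crank_by(-77°): θ ← 60° -77° = -17°
crank pin P = (r cos θ, r sin θ) = (50.684152, -15.495700)
h = r sin θ − e = -15.495700 − 6 = -21.495700
x = r cos θ + √(L² − h²) = 50.684152 + √(9801.0 − 462.0651) = 50.684152 + 96.638165 = 147.322317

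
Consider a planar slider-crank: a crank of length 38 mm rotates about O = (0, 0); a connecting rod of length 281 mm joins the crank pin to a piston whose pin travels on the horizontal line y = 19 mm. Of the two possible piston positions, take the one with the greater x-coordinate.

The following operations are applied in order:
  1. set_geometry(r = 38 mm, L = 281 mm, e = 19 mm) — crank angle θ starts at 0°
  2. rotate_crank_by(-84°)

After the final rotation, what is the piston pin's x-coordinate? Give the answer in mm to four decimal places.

set_geometry: r = 38 mm, L = 281 mm, e = 19 mm; θ ← 0°
rotate_crank_by(-84°): θ ← 0° -84° = -84°
crank pin P = (r cos θ, r sin θ) = (3.972082, -37.791832)
h = r sin θ − e = -37.791832 − 19 = -56.791832
x = r cos θ + √(L² − h²) = 3.972082 + √(78961.0 − 3225.3122) = 3.972082 + 275.201177 = 279.173259

279.1733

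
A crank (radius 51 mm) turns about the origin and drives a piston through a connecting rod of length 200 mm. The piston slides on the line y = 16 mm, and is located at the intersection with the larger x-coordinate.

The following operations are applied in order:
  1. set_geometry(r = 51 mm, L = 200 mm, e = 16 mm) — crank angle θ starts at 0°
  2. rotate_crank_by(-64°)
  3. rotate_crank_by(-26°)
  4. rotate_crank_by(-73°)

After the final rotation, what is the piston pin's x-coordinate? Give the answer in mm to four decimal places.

set_geometry: r = 51 mm, L = 200 mm, e = 16 mm; θ ← 0°
rotate_crank_by(-64°): θ ← 0° -64° = -64°
rotate_crank_by(-26°): θ ← -64° -26° = -90°
rotate_crank_by(-73°): θ ← -90° -73° = -163°
crank pin P = (r cos θ, r sin θ) = (-48.771543, -14.910957)
h = r sin θ − e = -14.910957 − 16 = -30.910957
x = r cos θ + √(L² − h²) = -48.771543 + √(40000.0 − 955.4873) = -48.771543 + 197.596844 = 148.825301

148.8253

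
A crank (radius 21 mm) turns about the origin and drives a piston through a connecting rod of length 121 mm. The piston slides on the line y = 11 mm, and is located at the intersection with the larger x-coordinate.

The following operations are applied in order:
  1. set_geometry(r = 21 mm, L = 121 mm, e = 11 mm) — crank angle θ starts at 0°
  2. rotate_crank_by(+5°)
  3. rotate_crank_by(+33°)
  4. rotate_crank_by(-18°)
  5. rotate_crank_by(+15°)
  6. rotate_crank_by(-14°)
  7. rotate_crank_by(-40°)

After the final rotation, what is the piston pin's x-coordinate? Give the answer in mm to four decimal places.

139.5340

set_geometry: r = 21 mm, L = 121 mm, e = 11 mm; θ ← 0°
rotate_crank_by(+5°): θ ← 0° +5° = 5°
rotate_crank_by(+33°): θ ← 5° +33° = 38°
rotate_crank_by(-18°): θ ← 38° -18° = 20°
rotate_crank_by(+15°): θ ← 20° +15° = 35°
rotate_crank_by(-14°): θ ← 35° -14° = 21°
rotate_crank_by(-40°): θ ← 21° -40° = -19°
crank pin P = (r cos θ, r sin θ) = (19.855890, -6.836931)
h = r sin θ − e = -6.836931 − 11 = -17.836931
x = r cos θ + √(L² − h²) = 19.855890 + √(14641.0 − 318.1561) = 19.855890 + 119.678084 = 139.533974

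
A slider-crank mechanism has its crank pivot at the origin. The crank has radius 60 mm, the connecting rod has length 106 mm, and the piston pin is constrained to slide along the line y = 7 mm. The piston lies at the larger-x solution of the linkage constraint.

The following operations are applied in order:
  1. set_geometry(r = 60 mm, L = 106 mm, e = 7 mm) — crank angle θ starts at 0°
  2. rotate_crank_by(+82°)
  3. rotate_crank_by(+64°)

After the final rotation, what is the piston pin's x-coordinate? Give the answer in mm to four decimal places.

set_geometry: r = 60 mm, L = 106 mm, e = 7 mm; θ ← 0°
rotate_crank_by(+82°): θ ← 0° +82° = 82°
rotate_crank_by(+64°): θ ← 82° +64° = 146°
crank pin P = (r cos θ, r sin θ) = (-49.742254, 33.551574)
h = r sin θ − e = 33.551574 − 7 = 26.551574
x = r cos θ + √(L² − h²) = -49.742254 + √(11236.0 − 704.9861) = -49.742254 + 102.620728 = 52.878474

52.8785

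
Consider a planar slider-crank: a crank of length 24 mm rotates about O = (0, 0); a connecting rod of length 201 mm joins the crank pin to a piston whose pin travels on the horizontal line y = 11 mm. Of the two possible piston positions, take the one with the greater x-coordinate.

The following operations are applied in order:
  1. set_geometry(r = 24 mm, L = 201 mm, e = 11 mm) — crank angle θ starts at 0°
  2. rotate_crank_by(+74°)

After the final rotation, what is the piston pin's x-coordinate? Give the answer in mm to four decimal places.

set_geometry: r = 24 mm, L = 201 mm, e = 11 mm; θ ← 0°
rotate_crank_by(+74°): θ ← 0° +74° = 74°
crank pin P = (r cos θ, r sin θ) = (6.615297, 23.070281)
h = r sin θ − e = 23.070281 − 11 = 12.070281
x = r cos θ + √(L² − h²) = 6.615297 + √(40401.0 − 145.6917) = 6.615297 + 200.637256 = 207.252552

207.2526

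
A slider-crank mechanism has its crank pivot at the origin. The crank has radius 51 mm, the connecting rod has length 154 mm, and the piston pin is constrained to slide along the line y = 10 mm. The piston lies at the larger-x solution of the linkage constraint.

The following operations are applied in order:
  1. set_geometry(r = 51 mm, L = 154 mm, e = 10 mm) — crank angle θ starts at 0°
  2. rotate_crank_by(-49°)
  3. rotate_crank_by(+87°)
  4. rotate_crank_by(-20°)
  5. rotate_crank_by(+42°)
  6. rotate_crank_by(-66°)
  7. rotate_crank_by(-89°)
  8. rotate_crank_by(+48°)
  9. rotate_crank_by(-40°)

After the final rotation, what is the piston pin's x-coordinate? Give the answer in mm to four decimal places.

144.1029

set_geometry: r = 51 mm, L = 154 mm, e = 10 mm; θ ← 0°
rotate_crank_by(-49°): θ ← 0° -49° = -49°
rotate_crank_by(+87°): θ ← -49° +87° = 38°
rotate_crank_by(-20°): θ ← 38° -20° = 18°
rotate_crank_by(+42°): θ ← 18° +42° = 60°
rotate_crank_by(-66°): θ ← 60° -66° = -6°
rotate_crank_by(-89°): θ ← -6° -89° = -95°
rotate_crank_by(+48°): θ ← -95° +48° = -47°
rotate_crank_by(-40°): θ ← -47° -40° = -87°
crank pin P = (r cos θ, r sin θ) = (2.669134, -50.930106)
h = r sin θ − e = -50.930106 − 10 = -60.930106
x = r cos θ + √(L² − h²) = 2.669134 + √(23716.0 − 3712.4779) = 2.669134 + 141.433808 = 144.102942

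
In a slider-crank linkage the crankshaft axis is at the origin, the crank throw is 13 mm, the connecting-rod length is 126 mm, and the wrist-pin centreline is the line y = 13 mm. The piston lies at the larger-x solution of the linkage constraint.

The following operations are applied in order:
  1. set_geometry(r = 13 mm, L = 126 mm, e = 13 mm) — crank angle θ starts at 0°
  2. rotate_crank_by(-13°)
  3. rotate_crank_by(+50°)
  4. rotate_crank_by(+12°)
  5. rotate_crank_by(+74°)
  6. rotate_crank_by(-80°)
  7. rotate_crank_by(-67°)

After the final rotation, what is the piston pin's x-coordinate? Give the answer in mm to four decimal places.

136.5419

set_geometry: r = 13 mm, L = 126 mm, e = 13 mm; θ ← 0°
rotate_crank_by(-13°): θ ← 0° -13° = -13°
rotate_crank_by(+50°): θ ← -13° +50° = 37°
rotate_crank_by(+12°): θ ← 37° +12° = 49°
rotate_crank_by(+74°): θ ← 49° +74° = 123°
rotate_crank_by(-80°): θ ← 123° -80° = 43°
rotate_crank_by(-67°): θ ← 43° -67° = -24°
crank pin P = (r cos θ, r sin θ) = (11.876091, -5.287576)
h = r sin θ − e = -5.287576 − 13 = -18.287576
x = r cos θ + √(L² − h²) = 11.876091 + √(15876.0 − 334.4354) = 11.876091 + 124.665811 = 136.541902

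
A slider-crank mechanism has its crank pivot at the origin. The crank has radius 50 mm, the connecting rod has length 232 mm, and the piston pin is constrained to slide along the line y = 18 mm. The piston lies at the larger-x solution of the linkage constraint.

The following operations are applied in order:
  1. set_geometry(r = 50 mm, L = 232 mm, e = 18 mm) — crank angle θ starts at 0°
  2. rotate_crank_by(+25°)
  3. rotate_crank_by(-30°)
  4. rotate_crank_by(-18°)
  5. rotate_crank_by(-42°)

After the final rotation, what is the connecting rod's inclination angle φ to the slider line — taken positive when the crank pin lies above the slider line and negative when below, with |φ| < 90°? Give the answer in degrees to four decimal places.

-15.8376

set_geometry: r = 50 mm, L = 232 mm, e = 18 mm; θ ← 0°
rotate_crank_by(+25°): θ ← 0° +25° = 25°
rotate_crank_by(-30°): θ ← 25° -30° = -5°
rotate_crank_by(-18°): θ ← -5° -18° = -23°
rotate_crank_by(-42°): θ ← -23° -42° = -65°
crank pin P = (r cos θ, r sin θ) = (21.130913, -45.315389)
h = r sin θ − e = -45.315389 − 18 = -63.315389
sin φ = h / L = -63.315389 / 232 = -0.27291116
φ = arcsin(-0.27291116) = -15.837572°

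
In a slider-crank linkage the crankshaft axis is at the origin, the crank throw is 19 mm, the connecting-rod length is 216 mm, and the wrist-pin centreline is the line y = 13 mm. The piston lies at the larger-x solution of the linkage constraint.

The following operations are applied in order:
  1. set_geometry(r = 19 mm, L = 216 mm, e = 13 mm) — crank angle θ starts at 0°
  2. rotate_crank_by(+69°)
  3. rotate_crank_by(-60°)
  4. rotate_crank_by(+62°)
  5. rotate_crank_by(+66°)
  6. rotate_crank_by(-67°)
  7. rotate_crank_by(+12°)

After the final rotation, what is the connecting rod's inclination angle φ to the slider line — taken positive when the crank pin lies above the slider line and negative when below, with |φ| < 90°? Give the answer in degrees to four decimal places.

1.5427

set_geometry: r = 19 mm, L = 216 mm, e = 13 mm; θ ← 0°
rotate_crank_by(+69°): θ ← 0° +69° = 69°
rotate_crank_by(-60°): θ ← 69° -60° = 9°
rotate_crank_by(+62°): θ ← 9° +62° = 71°
rotate_crank_by(+66°): θ ← 71° +66° = 137°
rotate_crank_by(-67°): θ ← 137° -67° = 70°
rotate_crank_by(+12°): θ ← 70° +12° = 82°
crank pin P = (r cos θ, r sin θ) = (2.644289, 18.815093)
h = r sin θ − e = 18.815093 − 13 = 5.815093
sin φ = h / L = 5.815093 / 216 = 0.02692173
φ = arcsin(0.02692173) = 1.542688°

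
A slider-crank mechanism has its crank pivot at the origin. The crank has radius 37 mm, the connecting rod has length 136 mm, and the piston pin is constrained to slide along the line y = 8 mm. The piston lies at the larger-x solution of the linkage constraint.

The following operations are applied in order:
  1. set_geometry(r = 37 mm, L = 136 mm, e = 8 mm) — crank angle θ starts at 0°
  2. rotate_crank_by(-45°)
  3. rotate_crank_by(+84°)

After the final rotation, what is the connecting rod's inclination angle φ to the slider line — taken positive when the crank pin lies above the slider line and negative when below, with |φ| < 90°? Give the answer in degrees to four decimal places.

set_geometry: r = 37 mm, L = 136 mm, e = 8 mm; θ ← 0°
rotate_crank_by(-45°): θ ← 0° -45° = -45°
rotate_crank_by(+84°): θ ← -45° +84° = 39°
crank pin P = (r cos θ, r sin θ) = (28.754401, 23.284854)
h = r sin θ − e = 23.284854 − 8 = 15.284854
sin φ = h / L = 15.284854 / 136 = 0.11238864
φ = arcsin(0.11238864) = 6.453028°

6.4530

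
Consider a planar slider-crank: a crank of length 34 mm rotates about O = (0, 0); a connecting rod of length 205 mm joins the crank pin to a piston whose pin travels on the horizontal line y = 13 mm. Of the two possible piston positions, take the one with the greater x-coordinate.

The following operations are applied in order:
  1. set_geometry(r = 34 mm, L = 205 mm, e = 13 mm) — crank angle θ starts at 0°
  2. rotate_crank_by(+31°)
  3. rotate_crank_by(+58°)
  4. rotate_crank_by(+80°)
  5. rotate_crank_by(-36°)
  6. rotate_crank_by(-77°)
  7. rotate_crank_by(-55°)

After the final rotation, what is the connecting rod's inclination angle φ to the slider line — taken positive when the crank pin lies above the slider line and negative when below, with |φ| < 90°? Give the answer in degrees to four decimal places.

set_geometry: r = 34 mm, L = 205 mm, e = 13 mm; θ ← 0°
rotate_crank_by(+31°): θ ← 0° +31° = 31°
rotate_crank_by(+58°): θ ← 31° +58° = 89°
rotate_crank_by(+80°): θ ← 89° +80° = 169°
rotate_crank_by(-36°): θ ← 169° -36° = 133°
rotate_crank_by(-77°): θ ← 133° -77° = 56°
rotate_crank_by(-55°): θ ← 56° -55° = 1°
crank pin P = (r cos θ, r sin θ) = (33.994822, 0.593382)
h = r sin θ − e = 0.593382 − 13 = -12.406618
sin φ = h / L = -12.406618 / 205 = -0.06052009
φ = arcsin(-0.06052009) = -3.469666°

-3.4697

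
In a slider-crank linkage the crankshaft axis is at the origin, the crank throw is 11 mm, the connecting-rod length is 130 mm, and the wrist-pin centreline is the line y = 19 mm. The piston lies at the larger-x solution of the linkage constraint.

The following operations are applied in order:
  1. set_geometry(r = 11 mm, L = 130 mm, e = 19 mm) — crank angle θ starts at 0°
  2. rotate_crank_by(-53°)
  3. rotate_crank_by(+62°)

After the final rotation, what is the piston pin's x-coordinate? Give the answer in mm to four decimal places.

139.7111

set_geometry: r = 11 mm, L = 130 mm, e = 19 mm; θ ← 0°
rotate_crank_by(-53°): θ ← 0° -53° = -53°
rotate_crank_by(+62°): θ ← -53° +62° = 9°
crank pin P = (r cos θ, r sin θ) = (10.864572, 1.720779)
h = r sin θ − e = 1.720779 − 19 = -17.279221
x = r cos θ + √(L² − h²) = 10.864572 + √(16900.0 − 298.5715) = 10.864572 + 128.846531 = 139.711103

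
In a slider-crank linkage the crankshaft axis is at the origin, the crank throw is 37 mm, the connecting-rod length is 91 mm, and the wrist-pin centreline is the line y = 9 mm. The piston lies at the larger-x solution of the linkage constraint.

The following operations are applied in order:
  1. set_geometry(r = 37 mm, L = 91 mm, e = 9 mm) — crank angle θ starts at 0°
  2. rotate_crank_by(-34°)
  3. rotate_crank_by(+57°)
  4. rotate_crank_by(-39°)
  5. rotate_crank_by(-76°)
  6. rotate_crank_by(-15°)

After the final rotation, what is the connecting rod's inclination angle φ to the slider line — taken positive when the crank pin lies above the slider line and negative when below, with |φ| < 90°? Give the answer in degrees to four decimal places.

set_geometry: r = 37 mm, L = 91 mm, e = 9 mm; θ ← 0°
rotate_crank_by(-34°): θ ← 0° -34° = -34°
rotate_crank_by(+57°): θ ← -34° +57° = 23°
rotate_crank_by(-39°): θ ← 23° -39° = -16°
rotate_crank_by(-76°): θ ← -16° -76° = -92°
rotate_crank_by(-15°): θ ← -92° -15° = -107°
crank pin P = (r cos θ, r sin θ) = (-10.817753, -35.383276)
h = r sin θ − e = -35.383276 − 9 = -44.383276
sin φ = h / L = -44.383276 / 91 = -0.48772831
φ = arcsin(-0.48772831) = -29.191379°

-29.1914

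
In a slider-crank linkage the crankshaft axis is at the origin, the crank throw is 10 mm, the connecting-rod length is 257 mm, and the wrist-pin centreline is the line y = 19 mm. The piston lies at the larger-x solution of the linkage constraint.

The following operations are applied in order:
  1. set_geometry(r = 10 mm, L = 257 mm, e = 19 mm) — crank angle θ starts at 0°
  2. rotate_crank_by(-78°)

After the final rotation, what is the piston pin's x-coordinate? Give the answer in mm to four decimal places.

257.4624

set_geometry: r = 10 mm, L = 257 mm, e = 19 mm; θ ← 0°
rotate_crank_by(-78°): θ ← 0° -78° = -78°
crank pin P = (r cos θ, r sin θ) = (2.079117, -9.781476)
h = r sin θ − e = -9.781476 − 19 = -28.781476
x = r cos θ + √(L² − h²) = 2.079117 + √(66049.0 − 828.3734) = 2.079117 + 255.383294 = 257.462410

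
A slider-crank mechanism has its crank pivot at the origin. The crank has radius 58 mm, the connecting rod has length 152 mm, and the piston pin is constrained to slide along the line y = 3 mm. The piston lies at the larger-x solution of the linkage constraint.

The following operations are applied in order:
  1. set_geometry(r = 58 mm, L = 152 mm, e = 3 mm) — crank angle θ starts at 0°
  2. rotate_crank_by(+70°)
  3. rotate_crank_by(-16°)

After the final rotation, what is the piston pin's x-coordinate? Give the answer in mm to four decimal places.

set_geometry: r = 58 mm, L = 152 mm, e = 3 mm; θ ← 0°
rotate_crank_by(+70°): θ ← 0° +70° = 70°
rotate_crank_by(-16°): θ ← 70° -16° = 54°
crank pin P = (r cos θ, r sin θ) = (34.091545, 46.922986)
h = r sin θ − e = 46.922986 − 3 = 43.922986
x = r cos θ + √(L² − h²) = 34.091545 + √(23104.0 − 1929.2287) = 34.091545 + 145.515536 = 179.607081

179.6071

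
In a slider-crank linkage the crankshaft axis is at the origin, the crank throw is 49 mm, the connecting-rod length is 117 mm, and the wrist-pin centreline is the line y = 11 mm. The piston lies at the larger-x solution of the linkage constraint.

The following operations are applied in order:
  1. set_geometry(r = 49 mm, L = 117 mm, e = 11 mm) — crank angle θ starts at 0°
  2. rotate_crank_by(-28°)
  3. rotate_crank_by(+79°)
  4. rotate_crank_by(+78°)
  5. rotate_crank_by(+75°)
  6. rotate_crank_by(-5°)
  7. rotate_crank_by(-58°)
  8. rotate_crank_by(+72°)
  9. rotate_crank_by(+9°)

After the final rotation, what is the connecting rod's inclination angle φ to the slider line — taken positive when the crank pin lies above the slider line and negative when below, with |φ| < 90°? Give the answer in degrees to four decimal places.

set_geometry: r = 49 mm, L = 117 mm, e = 11 mm; θ ← 0°
rotate_crank_by(-28°): θ ← 0° -28° = -28°
rotate_crank_by(+79°): θ ← -28° +79° = 51°
rotate_crank_by(+78°): θ ← 51° +78° = 129°
rotate_crank_by(+75°): θ ← 129° +75° = 204°
rotate_crank_by(-5°): θ ← 204° -5° = 199°
rotate_crank_by(-58°): θ ← 199° -58° = 141°
rotate_crank_by(+72°): θ ← 141° +72° = 213°
rotate_crank_by(+9°): θ ← 213° +9° = 222°
crank pin P = (r cos θ, r sin θ) = (-36.414096, -32.787400)
h = r sin θ − e = -32.787400 − 11 = -43.787400
sin φ = h / L = -43.787400 / 117 = -0.37425128
φ = arcsin(-0.37425128) = -21.978045°

-21.9780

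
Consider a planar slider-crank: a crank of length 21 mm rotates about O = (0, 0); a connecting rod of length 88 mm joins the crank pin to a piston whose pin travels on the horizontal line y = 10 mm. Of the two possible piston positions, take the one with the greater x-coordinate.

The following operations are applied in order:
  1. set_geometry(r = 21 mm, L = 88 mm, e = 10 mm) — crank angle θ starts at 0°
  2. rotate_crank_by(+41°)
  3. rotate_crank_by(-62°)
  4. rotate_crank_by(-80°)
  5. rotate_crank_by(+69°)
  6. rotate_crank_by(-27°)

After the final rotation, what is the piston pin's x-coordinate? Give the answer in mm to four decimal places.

94.2422

set_geometry: r = 21 mm, L = 88 mm, e = 10 mm; θ ← 0°
rotate_crank_by(+41°): θ ← 0° +41° = 41°
rotate_crank_by(-62°): θ ← 41° -62° = -21°
rotate_crank_by(-80°): θ ← -21° -80° = -101°
rotate_crank_by(+69°): θ ← -101° +69° = -32°
rotate_crank_by(-27°): θ ← -32° -27° = -59°
crank pin P = (r cos θ, r sin θ) = (10.815800, -18.000513)
h = r sin θ − e = -18.000513 − 10 = -28.000513
x = r cos θ + √(L² − h²) = 10.815800 + √(7744.0 − 784.0287) = 10.815800 + 83.426442 = 94.242242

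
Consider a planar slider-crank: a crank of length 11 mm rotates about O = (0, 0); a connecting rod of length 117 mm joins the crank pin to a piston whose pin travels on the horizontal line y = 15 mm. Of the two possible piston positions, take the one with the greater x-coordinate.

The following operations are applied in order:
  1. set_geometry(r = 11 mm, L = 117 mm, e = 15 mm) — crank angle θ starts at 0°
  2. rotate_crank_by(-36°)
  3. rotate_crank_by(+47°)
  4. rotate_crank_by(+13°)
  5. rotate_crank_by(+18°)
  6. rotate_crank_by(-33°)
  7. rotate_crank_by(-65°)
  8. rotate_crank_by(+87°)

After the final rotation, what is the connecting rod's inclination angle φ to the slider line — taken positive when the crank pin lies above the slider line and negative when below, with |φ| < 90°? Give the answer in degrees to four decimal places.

-4.5761

set_geometry: r = 11 mm, L = 117 mm, e = 15 mm; θ ← 0°
rotate_crank_by(-36°): θ ← 0° -36° = -36°
rotate_crank_by(+47°): θ ← -36° +47° = 11°
rotate_crank_by(+13°): θ ← 11° +13° = 24°
rotate_crank_by(+18°): θ ← 24° +18° = 42°
rotate_crank_by(-33°): θ ← 42° -33° = 9°
rotate_crank_by(-65°): θ ← 9° -65° = -56°
rotate_crank_by(+87°): θ ← -56° +87° = 31°
crank pin P = (r cos θ, r sin θ) = (9.428840, 5.665419)
h = r sin θ − e = 5.665419 − 15 = -9.334581
sin φ = h / L = -9.334581 / 117 = -0.07978275
φ = arcsin(-0.07978275) = -4.576078°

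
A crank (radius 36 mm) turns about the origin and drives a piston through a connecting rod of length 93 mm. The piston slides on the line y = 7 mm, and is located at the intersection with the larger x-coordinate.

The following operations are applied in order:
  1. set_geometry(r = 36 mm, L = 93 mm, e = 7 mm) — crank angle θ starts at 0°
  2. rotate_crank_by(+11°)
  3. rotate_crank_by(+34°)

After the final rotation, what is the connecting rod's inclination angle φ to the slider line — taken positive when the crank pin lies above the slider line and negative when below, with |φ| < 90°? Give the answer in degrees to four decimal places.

11.4463

set_geometry: r = 36 mm, L = 93 mm, e = 7 mm; θ ← 0°
rotate_crank_by(+11°): θ ← 0° +11° = 11°
rotate_crank_by(+34°): θ ← 11° +34° = 45°
crank pin P = (r cos θ, r sin θ) = (25.455844, 25.455844)
h = r sin θ − e = 25.455844 − 7 = 18.455844
sin φ = h / L = 18.455844 / 93 = 0.19844994
φ = arcsin(0.19844994) = 11.446330°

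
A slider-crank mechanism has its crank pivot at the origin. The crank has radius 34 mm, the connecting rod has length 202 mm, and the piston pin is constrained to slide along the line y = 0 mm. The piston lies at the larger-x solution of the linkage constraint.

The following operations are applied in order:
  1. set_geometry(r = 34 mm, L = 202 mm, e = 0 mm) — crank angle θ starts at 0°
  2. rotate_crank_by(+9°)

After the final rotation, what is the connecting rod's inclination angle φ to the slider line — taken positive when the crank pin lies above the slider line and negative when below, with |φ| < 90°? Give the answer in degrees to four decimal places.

1.5088

set_geometry: r = 34 mm, L = 202 mm, e = 0 mm; θ ← 0°
rotate_crank_by(+9°): θ ← 0° +9° = 9°
crank pin P = (r cos θ, r sin θ) = (33.581404, 5.318772)
h = r sin θ − e = 5.318772 − 0 = 5.318772
sin φ = h / L = 5.318772 / 202 = 0.02633055
φ = arcsin(0.02633055) = 1.508804°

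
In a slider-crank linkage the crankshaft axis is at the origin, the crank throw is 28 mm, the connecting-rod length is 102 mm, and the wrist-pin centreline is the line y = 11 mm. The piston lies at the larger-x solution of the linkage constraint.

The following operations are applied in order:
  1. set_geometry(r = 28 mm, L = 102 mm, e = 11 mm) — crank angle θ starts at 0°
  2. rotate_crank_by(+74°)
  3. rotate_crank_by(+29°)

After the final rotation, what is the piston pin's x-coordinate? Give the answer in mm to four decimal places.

94.3934

set_geometry: r = 28 mm, L = 102 mm, e = 11 mm; θ ← 0°
rotate_crank_by(+74°): θ ← 0° +74° = 74°
rotate_crank_by(+29°): θ ← 74° +29° = 103°
crank pin P = (r cos θ, r sin θ) = (-6.298630, 27.282362)
h = r sin θ − e = 27.282362 − 11 = 16.282362
x = r cos θ + √(L² − h²) = -6.298630 + √(10404.0 − 265.1153) = -6.298630 + 100.692029 = 94.393399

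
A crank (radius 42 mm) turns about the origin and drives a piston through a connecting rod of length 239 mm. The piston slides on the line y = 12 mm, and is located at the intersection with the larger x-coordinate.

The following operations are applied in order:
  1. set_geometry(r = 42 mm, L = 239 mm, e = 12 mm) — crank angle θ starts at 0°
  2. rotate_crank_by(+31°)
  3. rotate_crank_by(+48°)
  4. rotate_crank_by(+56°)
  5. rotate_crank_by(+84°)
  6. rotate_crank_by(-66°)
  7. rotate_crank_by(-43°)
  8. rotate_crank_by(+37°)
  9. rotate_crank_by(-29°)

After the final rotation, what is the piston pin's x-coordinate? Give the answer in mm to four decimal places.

217.9622

set_geometry: r = 42 mm, L = 239 mm, e = 12 mm; θ ← 0°
rotate_crank_by(+31°): θ ← 0° +31° = 31°
rotate_crank_by(+48°): θ ← 31° +48° = 79°
rotate_crank_by(+56°): θ ← 79° +56° = 135°
rotate_crank_by(+84°): θ ← 135° +84° = 219°
rotate_crank_by(-66°): θ ← 219° -66° = 153°
rotate_crank_by(-43°): θ ← 153° -43° = 110°
rotate_crank_by(+37°): θ ← 110° +37° = 147°
rotate_crank_by(-29°): θ ← 147° -29° = 118°
crank pin P = (r cos θ, r sin θ) = (-19.717806, 37.083799)
h = r sin θ − e = 37.083799 − 12 = 25.083799
x = r cos θ + √(L² − h²) = -19.717806 + √(57121.0 − 629.1970) = -19.717806 + 237.680043 = 217.962238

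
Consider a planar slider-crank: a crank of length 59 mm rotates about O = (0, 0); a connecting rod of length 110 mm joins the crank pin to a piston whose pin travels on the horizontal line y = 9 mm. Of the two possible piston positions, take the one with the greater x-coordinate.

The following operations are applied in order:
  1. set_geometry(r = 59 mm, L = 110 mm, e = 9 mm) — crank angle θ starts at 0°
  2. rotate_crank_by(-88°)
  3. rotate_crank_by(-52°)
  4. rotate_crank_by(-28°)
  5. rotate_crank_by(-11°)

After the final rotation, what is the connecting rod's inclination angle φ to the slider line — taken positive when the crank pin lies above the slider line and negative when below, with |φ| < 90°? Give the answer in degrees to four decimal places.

set_geometry: r = 59 mm, L = 110 mm, e = 9 mm; θ ← 0°
rotate_crank_by(-88°): θ ← 0° -88° = -88°
rotate_crank_by(-52°): θ ← -88° -52° = -140°
rotate_crank_by(-28°): θ ← -140° -28° = -168°
rotate_crank_by(-11°): θ ← -168° -11° = -179°
crank pin P = (r cos θ, r sin θ) = (-58.991014, -1.029692)
h = r sin θ − e = -1.029692 − 9 = -10.029692
sin φ = h / L = -10.029692 / 110 = -0.09117902
φ = arcsin(-0.09117902) = -5.231439°

-5.2314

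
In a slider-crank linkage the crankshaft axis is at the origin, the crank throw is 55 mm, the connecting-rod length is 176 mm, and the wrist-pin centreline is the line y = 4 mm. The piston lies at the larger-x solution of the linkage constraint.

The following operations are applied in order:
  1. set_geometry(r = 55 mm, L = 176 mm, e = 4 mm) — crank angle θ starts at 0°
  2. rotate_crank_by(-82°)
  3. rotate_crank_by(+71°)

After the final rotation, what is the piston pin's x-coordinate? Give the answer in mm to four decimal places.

229.3916

set_geometry: r = 55 mm, L = 176 mm, e = 4 mm; θ ← 0°
rotate_crank_by(-82°): θ ← 0° -82° = -82°
rotate_crank_by(+71°): θ ← -82° +71° = -11°
crank pin P = (r cos θ, r sin θ) = (53.989495, -10.494495)
h = r sin θ − e = -10.494495 − 4 = -14.494495
x = r cos θ + √(L² − h²) = 53.989495 + √(30976.0 − 210.0904) = 53.989495 + 175.402137 = 229.391632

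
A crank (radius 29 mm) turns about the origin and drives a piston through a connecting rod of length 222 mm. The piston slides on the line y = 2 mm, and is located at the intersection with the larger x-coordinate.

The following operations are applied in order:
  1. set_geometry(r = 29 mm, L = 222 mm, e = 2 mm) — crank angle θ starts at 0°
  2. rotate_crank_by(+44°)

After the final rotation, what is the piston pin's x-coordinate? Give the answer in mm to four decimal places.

set_geometry: r = 29 mm, L = 222 mm, e = 2 mm; θ ← 0°
rotate_crank_by(+44°): θ ← 0° +44° = 44°
crank pin P = (r cos θ, r sin θ) = (20.860854, 20.145093)
h = r sin θ − e = 20.145093 − 2 = 18.145093
x = r cos θ + √(L² − h²) = 20.860854 + √(49284.0 − 329.2444) = 20.860854 + 221.257216 = 242.118070

242.1181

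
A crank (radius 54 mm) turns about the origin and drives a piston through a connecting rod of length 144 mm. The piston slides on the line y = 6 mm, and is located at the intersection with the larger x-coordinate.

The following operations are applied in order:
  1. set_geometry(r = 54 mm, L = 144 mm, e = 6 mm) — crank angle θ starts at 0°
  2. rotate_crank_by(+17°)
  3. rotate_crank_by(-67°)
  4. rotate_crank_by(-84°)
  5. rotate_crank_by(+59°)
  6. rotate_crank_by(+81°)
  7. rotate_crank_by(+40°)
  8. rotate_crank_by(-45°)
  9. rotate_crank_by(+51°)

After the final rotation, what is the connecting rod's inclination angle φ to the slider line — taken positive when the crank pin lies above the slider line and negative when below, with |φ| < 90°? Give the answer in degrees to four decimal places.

set_geometry: r = 54 mm, L = 144 mm, e = 6 mm; θ ← 0°
rotate_crank_by(+17°): θ ← 0° +17° = 17°
rotate_crank_by(-67°): θ ← 17° -67° = -50°
rotate_crank_by(-84°): θ ← -50° -84° = -134°
rotate_crank_by(+59°): θ ← -134° +59° = -75°
rotate_crank_by(+81°): θ ← -75° +81° = 6°
rotate_crank_by(+40°): θ ← 6° +40° = 46°
rotate_crank_by(-45°): θ ← 46° -45° = 1°
rotate_crank_by(+51°): θ ← 1° +51° = 52°
crank pin P = (r cos θ, r sin θ) = (33.245720, 42.552581)
h = r sin θ − e = 42.552581 − 6 = 36.552581
sin φ = h / L = 36.552581 / 144 = 0.25383737
φ = arcsin(0.25383737) = 14.704705°

14.7047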